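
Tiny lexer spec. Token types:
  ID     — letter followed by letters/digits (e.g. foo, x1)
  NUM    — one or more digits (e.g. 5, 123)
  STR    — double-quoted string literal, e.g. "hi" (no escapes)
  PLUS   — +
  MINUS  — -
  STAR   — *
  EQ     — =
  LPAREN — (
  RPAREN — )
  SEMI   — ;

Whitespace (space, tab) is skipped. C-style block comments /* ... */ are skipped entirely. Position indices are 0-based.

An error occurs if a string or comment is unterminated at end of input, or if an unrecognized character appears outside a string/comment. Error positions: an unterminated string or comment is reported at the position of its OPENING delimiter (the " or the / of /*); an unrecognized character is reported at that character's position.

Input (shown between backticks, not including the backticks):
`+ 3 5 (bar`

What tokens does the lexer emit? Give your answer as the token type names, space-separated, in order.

pos=0: emit PLUS '+'
pos=2: emit NUM '3' (now at pos=3)
pos=4: emit NUM '5' (now at pos=5)
pos=6: emit LPAREN '('
pos=7: emit ID 'bar' (now at pos=10)
DONE. 5 tokens: [PLUS, NUM, NUM, LPAREN, ID]

Answer: PLUS NUM NUM LPAREN ID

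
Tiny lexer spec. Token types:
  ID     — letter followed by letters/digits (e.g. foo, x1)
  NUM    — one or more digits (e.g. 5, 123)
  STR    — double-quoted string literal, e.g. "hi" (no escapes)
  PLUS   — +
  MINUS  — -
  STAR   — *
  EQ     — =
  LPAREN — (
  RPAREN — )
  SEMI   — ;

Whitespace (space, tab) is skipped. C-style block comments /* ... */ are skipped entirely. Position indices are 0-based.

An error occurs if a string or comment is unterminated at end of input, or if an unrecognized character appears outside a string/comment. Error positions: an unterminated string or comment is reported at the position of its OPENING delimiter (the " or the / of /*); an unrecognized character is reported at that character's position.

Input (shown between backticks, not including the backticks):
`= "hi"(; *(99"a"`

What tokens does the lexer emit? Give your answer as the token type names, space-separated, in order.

pos=0: emit EQ '='
pos=2: enter STRING mode
pos=2: emit STR "hi" (now at pos=6)
pos=6: emit LPAREN '('
pos=7: emit SEMI ';'
pos=9: emit STAR '*'
pos=10: emit LPAREN '('
pos=11: emit NUM '99' (now at pos=13)
pos=13: enter STRING mode
pos=13: emit STR "a" (now at pos=16)
DONE. 8 tokens: [EQ, STR, LPAREN, SEMI, STAR, LPAREN, NUM, STR]

Answer: EQ STR LPAREN SEMI STAR LPAREN NUM STR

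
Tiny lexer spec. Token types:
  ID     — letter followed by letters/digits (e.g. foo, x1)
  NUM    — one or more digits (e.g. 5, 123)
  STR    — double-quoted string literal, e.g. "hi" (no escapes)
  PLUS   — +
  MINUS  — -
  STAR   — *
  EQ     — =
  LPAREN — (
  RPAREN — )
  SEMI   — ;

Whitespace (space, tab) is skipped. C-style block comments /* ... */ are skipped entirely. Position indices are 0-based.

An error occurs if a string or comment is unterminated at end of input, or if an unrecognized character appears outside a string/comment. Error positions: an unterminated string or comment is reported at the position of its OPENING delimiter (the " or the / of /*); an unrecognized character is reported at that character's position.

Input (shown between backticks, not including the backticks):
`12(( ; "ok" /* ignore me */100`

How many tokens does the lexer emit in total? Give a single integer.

pos=0: emit NUM '12' (now at pos=2)
pos=2: emit LPAREN '('
pos=3: emit LPAREN '('
pos=5: emit SEMI ';'
pos=7: enter STRING mode
pos=7: emit STR "ok" (now at pos=11)
pos=12: enter COMMENT mode (saw '/*')
exit COMMENT mode (now at pos=27)
pos=27: emit NUM '100' (now at pos=30)
DONE. 6 tokens: [NUM, LPAREN, LPAREN, SEMI, STR, NUM]

Answer: 6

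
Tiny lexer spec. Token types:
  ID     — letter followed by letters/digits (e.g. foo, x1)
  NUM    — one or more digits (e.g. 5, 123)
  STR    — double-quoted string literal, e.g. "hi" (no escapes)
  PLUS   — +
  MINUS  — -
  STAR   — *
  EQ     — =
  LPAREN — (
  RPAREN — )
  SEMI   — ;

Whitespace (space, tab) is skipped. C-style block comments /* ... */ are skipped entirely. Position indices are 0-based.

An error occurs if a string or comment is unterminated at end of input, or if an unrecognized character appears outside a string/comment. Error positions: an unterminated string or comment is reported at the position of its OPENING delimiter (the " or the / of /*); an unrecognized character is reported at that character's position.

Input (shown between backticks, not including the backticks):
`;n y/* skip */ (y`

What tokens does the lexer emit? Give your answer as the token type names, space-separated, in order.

Answer: SEMI ID ID LPAREN ID

Derivation:
pos=0: emit SEMI ';'
pos=1: emit ID 'n' (now at pos=2)
pos=3: emit ID 'y' (now at pos=4)
pos=4: enter COMMENT mode (saw '/*')
exit COMMENT mode (now at pos=14)
pos=15: emit LPAREN '('
pos=16: emit ID 'y' (now at pos=17)
DONE. 5 tokens: [SEMI, ID, ID, LPAREN, ID]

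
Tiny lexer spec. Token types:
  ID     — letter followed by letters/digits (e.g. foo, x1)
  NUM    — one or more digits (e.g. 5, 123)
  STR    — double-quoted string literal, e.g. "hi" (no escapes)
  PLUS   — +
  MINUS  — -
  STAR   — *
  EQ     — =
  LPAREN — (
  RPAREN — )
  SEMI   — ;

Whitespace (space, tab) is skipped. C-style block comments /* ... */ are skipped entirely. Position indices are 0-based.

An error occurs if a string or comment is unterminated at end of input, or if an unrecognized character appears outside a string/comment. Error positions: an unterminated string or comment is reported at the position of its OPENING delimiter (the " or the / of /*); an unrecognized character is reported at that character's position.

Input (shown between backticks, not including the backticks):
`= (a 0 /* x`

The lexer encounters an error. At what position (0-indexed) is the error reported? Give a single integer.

pos=0: emit EQ '='
pos=2: emit LPAREN '('
pos=3: emit ID 'a' (now at pos=4)
pos=5: emit NUM '0' (now at pos=6)
pos=7: enter COMMENT mode (saw '/*')
pos=7: ERROR — unterminated comment (reached EOF)

Answer: 7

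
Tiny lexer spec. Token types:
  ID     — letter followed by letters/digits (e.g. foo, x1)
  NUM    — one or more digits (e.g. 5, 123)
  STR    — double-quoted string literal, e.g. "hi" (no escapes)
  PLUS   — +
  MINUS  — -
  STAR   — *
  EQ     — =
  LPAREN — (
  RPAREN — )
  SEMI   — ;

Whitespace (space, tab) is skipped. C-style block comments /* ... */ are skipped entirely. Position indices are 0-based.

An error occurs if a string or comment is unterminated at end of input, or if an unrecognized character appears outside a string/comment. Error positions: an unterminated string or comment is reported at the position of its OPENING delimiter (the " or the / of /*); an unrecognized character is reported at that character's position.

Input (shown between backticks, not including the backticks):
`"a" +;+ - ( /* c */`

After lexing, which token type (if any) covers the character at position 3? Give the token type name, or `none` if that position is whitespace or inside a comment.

Answer: none

Derivation:
pos=0: enter STRING mode
pos=0: emit STR "a" (now at pos=3)
pos=4: emit PLUS '+'
pos=5: emit SEMI ';'
pos=6: emit PLUS '+'
pos=8: emit MINUS '-'
pos=10: emit LPAREN '('
pos=12: enter COMMENT mode (saw '/*')
exit COMMENT mode (now at pos=19)
DONE. 6 tokens: [STR, PLUS, SEMI, PLUS, MINUS, LPAREN]
Position 3: char is ' ' -> none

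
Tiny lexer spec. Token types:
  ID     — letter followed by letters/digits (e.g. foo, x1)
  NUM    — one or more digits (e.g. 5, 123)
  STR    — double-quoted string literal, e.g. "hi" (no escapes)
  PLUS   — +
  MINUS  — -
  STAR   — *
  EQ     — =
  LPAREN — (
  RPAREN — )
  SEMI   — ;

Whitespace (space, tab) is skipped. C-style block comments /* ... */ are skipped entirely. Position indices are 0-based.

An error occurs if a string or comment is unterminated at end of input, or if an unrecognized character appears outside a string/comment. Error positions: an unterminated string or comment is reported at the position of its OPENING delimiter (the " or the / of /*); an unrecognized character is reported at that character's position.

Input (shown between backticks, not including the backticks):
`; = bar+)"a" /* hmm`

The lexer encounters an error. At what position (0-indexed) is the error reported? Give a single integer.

Answer: 13

Derivation:
pos=0: emit SEMI ';'
pos=2: emit EQ '='
pos=4: emit ID 'bar' (now at pos=7)
pos=7: emit PLUS '+'
pos=8: emit RPAREN ')'
pos=9: enter STRING mode
pos=9: emit STR "a" (now at pos=12)
pos=13: enter COMMENT mode (saw '/*')
pos=13: ERROR — unterminated comment (reached EOF)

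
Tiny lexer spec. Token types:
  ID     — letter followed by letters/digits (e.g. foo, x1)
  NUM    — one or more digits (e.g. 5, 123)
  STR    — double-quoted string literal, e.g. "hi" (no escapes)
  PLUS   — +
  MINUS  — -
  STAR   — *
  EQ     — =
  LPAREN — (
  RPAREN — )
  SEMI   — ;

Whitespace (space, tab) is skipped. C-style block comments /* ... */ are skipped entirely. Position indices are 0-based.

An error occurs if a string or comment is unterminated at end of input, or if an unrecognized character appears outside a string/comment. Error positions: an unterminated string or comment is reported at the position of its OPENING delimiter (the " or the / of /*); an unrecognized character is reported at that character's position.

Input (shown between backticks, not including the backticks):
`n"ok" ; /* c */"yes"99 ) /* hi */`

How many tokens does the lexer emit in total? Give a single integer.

pos=0: emit ID 'n' (now at pos=1)
pos=1: enter STRING mode
pos=1: emit STR "ok" (now at pos=5)
pos=6: emit SEMI ';'
pos=8: enter COMMENT mode (saw '/*')
exit COMMENT mode (now at pos=15)
pos=15: enter STRING mode
pos=15: emit STR "yes" (now at pos=20)
pos=20: emit NUM '99' (now at pos=22)
pos=23: emit RPAREN ')'
pos=25: enter COMMENT mode (saw '/*')
exit COMMENT mode (now at pos=33)
DONE. 6 tokens: [ID, STR, SEMI, STR, NUM, RPAREN]

Answer: 6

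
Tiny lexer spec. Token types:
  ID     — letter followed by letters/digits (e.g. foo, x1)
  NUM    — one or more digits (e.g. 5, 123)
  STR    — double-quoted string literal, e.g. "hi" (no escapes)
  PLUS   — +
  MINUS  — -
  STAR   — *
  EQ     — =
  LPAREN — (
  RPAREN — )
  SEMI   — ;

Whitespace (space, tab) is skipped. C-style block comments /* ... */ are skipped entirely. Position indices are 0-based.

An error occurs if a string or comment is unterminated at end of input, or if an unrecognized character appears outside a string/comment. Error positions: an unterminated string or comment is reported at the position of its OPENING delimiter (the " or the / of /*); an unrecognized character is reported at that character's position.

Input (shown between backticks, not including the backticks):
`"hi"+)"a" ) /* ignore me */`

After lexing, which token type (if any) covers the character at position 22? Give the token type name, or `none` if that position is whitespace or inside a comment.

pos=0: enter STRING mode
pos=0: emit STR "hi" (now at pos=4)
pos=4: emit PLUS '+'
pos=5: emit RPAREN ')'
pos=6: enter STRING mode
pos=6: emit STR "a" (now at pos=9)
pos=10: emit RPAREN ')'
pos=12: enter COMMENT mode (saw '/*')
exit COMMENT mode (now at pos=27)
DONE. 5 tokens: [STR, PLUS, RPAREN, STR, RPAREN]
Position 22: char is 'm' -> none

Answer: none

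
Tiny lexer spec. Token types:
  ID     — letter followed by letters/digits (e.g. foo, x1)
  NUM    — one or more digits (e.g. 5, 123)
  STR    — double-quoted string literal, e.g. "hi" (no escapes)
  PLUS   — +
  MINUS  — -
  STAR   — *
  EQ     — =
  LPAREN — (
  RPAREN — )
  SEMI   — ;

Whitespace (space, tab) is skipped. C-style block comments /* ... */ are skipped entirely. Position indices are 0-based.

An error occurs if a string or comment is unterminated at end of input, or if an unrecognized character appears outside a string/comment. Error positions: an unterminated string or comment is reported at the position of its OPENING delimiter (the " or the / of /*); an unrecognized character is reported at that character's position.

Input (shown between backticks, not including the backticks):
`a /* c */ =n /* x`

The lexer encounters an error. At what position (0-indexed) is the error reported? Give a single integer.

Answer: 13

Derivation:
pos=0: emit ID 'a' (now at pos=1)
pos=2: enter COMMENT mode (saw '/*')
exit COMMENT mode (now at pos=9)
pos=10: emit EQ '='
pos=11: emit ID 'n' (now at pos=12)
pos=13: enter COMMENT mode (saw '/*')
pos=13: ERROR — unterminated comment (reached EOF)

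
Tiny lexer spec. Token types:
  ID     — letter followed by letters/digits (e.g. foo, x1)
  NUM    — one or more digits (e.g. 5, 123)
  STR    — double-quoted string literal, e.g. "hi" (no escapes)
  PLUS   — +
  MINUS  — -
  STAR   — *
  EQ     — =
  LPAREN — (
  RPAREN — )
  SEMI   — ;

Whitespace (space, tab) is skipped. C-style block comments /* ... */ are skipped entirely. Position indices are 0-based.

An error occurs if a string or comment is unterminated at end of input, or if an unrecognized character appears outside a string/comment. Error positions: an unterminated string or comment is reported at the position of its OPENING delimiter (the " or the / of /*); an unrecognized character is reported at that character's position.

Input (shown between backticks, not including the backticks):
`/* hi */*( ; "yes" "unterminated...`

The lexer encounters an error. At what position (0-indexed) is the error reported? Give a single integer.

pos=0: enter COMMENT mode (saw '/*')
exit COMMENT mode (now at pos=8)
pos=8: emit STAR '*'
pos=9: emit LPAREN '('
pos=11: emit SEMI ';'
pos=13: enter STRING mode
pos=13: emit STR "yes" (now at pos=18)
pos=19: enter STRING mode
pos=19: ERROR — unterminated string

Answer: 19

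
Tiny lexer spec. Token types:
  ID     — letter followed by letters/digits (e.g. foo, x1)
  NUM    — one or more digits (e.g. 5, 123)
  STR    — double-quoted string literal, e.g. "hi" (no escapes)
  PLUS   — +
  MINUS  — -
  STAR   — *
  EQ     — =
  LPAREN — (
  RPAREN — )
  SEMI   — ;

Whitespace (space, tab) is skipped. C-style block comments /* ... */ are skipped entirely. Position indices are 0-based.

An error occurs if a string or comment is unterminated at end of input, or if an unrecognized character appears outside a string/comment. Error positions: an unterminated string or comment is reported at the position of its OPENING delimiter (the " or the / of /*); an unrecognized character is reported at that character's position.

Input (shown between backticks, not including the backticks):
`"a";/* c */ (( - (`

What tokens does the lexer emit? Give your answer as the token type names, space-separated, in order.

pos=0: enter STRING mode
pos=0: emit STR "a" (now at pos=3)
pos=3: emit SEMI ';'
pos=4: enter COMMENT mode (saw '/*')
exit COMMENT mode (now at pos=11)
pos=12: emit LPAREN '('
pos=13: emit LPAREN '('
pos=15: emit MINUS '-'
pos=17: emit LPAREN '('
DONE. 6 tokens: [STR, SEMI, LPAREN, LPAREN, MINUS, LPAREN]

Answer: STR SEMI LPAREN LPAREN MINUS LPAREN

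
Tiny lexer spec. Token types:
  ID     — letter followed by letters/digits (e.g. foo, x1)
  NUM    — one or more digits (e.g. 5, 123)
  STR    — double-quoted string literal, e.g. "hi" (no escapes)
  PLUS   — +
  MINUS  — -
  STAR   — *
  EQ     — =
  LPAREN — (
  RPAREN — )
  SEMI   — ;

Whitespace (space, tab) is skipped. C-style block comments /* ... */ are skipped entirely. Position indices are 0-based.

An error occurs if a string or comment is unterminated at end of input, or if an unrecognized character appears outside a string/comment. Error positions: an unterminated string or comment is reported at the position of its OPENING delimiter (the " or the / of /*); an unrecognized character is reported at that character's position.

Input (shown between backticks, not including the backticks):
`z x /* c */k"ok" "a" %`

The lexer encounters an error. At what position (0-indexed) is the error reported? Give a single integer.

Answer: 21

Derivation:
pos=0: emit ID 'z' (now at pos=1)
pos=2: emit ID 'x' (now at pos=3)
pos=4: enter COMMENT mode (saw '/*')
exit COMMENT mode (now at pos=11)
pos=11: emit ID 'k' (now at pos=12)
pos=12: enter STRING mode
pos=12: emit STR "ok" (now at pos=16)
pos=17: enter STRING mode
pos=17: emit STR "a" (now at pos=20)
pos=21: ERROR — unrecognized char '%'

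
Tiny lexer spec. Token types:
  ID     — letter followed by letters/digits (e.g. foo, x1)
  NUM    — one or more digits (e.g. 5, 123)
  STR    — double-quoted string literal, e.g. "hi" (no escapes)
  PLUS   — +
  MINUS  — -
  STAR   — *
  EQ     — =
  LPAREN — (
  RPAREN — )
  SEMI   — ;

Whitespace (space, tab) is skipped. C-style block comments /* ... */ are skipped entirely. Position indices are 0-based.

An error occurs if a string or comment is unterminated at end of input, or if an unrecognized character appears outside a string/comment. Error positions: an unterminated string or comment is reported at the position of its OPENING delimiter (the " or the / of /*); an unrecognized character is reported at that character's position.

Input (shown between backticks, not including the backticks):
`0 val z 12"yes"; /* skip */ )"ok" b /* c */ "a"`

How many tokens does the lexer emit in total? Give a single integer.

pos=0: emit NUM '0' (now at pos=1)
pos=2: emit ID 'val' (now at pos=5)
pos=6: emit ID 'z' (now at pos=7)
pos=8: emit NUM '12' (now at pos=10)
pos=10: enter STRING mode
pos=10: emit STR "yes" (now at pos=15)
pos=15: emit SEMI ';'
pos=17: enter COMMENT mode (saw '/*')
exit COMMENT mode (now at pos=27)
pos=28: emit RPAREN ')'
pos=29: enter STRING mode
pos=29: emit STR "ok" (now at pos=33)
pos=34: emit ID 'b' (now at pos=35)
pos=36: enter COMMENT mode (saw '/*')
exit COMMENT mode (now at pos=43)
pos=44: enter STRING mode
pos=44: emit STR "a" (now at pos=47)
DONE. 10 tokens: [NUM, ID, ID, NUM, STR, SEMI, RPAREN, STR, ID, STR]

Answer: 10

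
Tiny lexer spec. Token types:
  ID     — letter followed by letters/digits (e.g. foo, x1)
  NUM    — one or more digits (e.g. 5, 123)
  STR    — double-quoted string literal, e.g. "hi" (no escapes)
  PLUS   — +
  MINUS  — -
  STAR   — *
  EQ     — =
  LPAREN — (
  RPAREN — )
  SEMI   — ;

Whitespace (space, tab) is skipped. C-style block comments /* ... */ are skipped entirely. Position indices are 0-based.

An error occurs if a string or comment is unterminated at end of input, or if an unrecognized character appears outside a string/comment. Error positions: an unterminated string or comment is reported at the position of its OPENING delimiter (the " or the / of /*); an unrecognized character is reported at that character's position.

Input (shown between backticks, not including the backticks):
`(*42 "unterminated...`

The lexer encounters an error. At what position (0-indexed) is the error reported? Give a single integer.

pos=0: emit LPAREN '('
pos=1: emit STAR '*'
pos=2: emit NUM '42' (now at pos=4)
pos=5: enter STRING mode
pos=5: ERROR — unterminated string

Answer: 5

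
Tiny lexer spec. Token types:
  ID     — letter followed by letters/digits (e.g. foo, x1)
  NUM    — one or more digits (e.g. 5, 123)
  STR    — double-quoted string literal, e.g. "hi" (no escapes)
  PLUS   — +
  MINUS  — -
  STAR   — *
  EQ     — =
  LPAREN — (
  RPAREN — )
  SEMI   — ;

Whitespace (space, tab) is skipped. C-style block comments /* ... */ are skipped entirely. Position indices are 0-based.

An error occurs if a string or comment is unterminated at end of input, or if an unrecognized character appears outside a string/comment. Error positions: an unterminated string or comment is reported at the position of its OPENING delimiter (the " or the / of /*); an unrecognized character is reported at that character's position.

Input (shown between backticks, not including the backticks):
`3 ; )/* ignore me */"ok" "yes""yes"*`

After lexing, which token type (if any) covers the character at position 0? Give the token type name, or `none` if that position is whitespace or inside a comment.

Answer: NUM

Derivation:
pos=0: emit NUM '3' (now at pos=1)
pos=2: emit SEMI ';'
pos=4: emit RPAREN ')'
pos=5: enter COMMENT mode (saw '/*')
exit COMMENT mode (now at pos=20)
pos=20: enter STRING mode
pos=20: emit STR "ok" (now at pos=24)
pos=25: enter STRING mode
pos=25: emit STR "yes" (now at pos=30)
pos=30: enter STRING mode
pos=30: emit STR "yes" (now at pos=35)
pos=35: emit STAR '*'
DONE. 7 tokens: [NUM, SEMI, RPAREN, STR, STR, STR, STAR]
Position 0: char is '3' -> NUM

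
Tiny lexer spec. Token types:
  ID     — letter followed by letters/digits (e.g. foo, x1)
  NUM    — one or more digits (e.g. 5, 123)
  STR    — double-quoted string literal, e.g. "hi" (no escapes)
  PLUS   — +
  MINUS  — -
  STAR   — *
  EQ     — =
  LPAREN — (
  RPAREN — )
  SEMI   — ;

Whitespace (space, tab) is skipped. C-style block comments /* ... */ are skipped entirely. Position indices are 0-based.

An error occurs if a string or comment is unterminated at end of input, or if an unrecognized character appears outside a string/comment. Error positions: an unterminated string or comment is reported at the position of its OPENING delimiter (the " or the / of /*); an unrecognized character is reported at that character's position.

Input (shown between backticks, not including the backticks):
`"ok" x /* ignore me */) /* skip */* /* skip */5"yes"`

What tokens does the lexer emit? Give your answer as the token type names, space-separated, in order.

Answer: STR ID RPAREN STAR NUM STR

Derivation:
pos=0: enter STRING mode
pos=0: emit STR "ok" (now at pos=4)
pos=5: emit ID 'x' (now at pos=6)
pos=7: enter COMMENT mode (saw '/*')
exit COMMENT mode (now at pos=22)
pos=22: emit RPAREN ')'
pos=24: enter COMMENT mode (saw '/*')
exit COMMENT mode (now at pos=34)
pos=34: emit STAR '*'
pos=36: enter COMMENT mode (saw '/*')
exit COMMENT mode (now at pos=46)
pos=46: emit NUM '5' (now at pos=47)
pos=47: enter STRING mode
pos=47: emit STR "yes" (now at pos=52)
DONE. 6 tokens: [STR, ID, RPAREN, STAR, NUM, STR]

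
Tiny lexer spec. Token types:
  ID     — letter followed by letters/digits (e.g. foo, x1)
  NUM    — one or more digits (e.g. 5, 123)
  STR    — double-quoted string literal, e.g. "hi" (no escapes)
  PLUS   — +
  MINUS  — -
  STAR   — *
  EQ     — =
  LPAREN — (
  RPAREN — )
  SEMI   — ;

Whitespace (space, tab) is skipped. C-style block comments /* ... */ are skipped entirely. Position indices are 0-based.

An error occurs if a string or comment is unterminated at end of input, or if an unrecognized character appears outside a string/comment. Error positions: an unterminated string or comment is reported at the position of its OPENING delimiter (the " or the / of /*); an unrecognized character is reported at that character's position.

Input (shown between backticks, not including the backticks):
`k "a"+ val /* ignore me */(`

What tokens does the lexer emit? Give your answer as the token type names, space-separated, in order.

pos=0: emit ID 'k' (now at pos=1)
pos=2: enter STRING mode
pos=2: emit STR "a" (now at pos=5)
pos=5: emit PLUS '+'
pos=7: emit ID 'val' (now at pos=10)
pos=11: enter COMMENT mode (saw '/*')
exit COMMENT mode (now at pos=26)
pos=26: emit LPAREN '('
DONE. 5 tokens: [ID, STR, PLUS, ID, LPAREN]

Answer: ID STR PLUS ID LPAREN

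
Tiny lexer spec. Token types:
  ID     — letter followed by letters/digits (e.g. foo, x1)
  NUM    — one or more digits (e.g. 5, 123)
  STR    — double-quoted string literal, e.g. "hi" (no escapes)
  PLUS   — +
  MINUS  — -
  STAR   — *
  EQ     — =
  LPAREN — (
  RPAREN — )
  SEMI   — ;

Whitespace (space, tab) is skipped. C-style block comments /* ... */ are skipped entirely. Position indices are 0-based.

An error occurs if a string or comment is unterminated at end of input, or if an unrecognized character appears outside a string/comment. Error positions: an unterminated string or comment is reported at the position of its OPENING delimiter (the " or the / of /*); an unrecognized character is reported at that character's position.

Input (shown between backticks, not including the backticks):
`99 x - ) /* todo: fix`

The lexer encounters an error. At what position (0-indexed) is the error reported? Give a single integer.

pos=0: emit NUM '99' (now at pos=2)
pos=3: emit ID 'x' (now at pos=4)
pos=5: emit MINUS '-'
pos=7: emit RPAREN ')'
pos=9: enter COMMENT mode (saw '/*')
pos=9: ERROR — unterminated comment (reached EOF)

Answer: 9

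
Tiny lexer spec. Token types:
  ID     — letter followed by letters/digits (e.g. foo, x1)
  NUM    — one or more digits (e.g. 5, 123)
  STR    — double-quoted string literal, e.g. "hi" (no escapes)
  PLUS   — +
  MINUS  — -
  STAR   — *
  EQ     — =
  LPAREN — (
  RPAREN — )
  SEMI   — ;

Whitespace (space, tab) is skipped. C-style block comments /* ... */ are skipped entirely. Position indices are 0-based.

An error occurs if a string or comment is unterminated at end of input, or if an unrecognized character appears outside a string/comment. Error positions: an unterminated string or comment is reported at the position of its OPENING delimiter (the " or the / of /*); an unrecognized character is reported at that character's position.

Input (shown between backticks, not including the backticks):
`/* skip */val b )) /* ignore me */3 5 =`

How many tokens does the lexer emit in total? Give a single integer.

pos=0: enter COMMENT mode (saw '/*')
exit COMMENT mode (now at pos=10)
pos=10: emit ID 'val' (now at pos=13)
pos=14: emit ID 'b' (now at pos=15)
pos=16: emit RPAREN ')'
pos=17: emit RPAREN ')'
pos=19: enter COMMENT mode (saw '/*')
exit COMMENT mode (now at pos=34)
pos=34: emit NUM '3' (now at pos=35)
pos=36: emit NUM '5' (now at pos=37)
pos=38: emit EQ '='
DONE. 7 tokens: [ID, ID, RPAREN, RPAREN, NUM, NUM, EQ]

Answer: 7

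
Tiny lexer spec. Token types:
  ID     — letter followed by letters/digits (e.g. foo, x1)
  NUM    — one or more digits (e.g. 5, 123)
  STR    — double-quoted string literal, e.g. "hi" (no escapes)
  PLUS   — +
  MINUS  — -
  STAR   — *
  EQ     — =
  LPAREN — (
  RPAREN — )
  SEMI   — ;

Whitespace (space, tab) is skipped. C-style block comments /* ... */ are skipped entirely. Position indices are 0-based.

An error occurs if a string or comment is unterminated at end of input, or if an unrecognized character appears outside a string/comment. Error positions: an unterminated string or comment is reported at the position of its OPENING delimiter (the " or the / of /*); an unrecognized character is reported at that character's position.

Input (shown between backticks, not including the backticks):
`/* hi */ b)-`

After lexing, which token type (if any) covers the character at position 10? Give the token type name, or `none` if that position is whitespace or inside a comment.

pos=0: enter COMMENT mode (saw '/*')
exit COMMENT mode (now at pos=8)
pos=9: emit ID 'b' (now at pos=10)
pos=10: emit RPAREN ')'
pos=11: emit MINUS '-'
DONE. 3 tokens: [ID, RPAREN, MINUS]
Position 10: char is ')' -> RPAREN

Answer: RPAREN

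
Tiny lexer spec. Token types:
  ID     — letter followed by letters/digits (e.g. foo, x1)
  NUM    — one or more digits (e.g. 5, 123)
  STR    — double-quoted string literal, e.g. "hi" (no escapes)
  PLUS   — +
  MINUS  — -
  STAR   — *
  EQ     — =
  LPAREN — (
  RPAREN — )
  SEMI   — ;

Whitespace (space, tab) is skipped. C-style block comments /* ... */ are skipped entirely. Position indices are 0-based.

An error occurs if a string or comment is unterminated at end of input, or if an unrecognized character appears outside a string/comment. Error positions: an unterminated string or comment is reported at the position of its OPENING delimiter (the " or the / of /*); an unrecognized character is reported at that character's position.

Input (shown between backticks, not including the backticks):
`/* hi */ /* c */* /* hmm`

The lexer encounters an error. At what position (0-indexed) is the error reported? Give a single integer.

Answer: 18

Derivation:
pos=0: enter COMMENT mode (saw '/*')
exit COMMENT mode (now at pos=8)
pos=9: enter COMMENT mode (saw '/*')
exit COMMENT mode (now at pos=16)
pos=16: emit STAR '*'
pos=18: enter COMMENT mode (saw '/*')
pos=18: ERROR — unterminated comment (reached EOF)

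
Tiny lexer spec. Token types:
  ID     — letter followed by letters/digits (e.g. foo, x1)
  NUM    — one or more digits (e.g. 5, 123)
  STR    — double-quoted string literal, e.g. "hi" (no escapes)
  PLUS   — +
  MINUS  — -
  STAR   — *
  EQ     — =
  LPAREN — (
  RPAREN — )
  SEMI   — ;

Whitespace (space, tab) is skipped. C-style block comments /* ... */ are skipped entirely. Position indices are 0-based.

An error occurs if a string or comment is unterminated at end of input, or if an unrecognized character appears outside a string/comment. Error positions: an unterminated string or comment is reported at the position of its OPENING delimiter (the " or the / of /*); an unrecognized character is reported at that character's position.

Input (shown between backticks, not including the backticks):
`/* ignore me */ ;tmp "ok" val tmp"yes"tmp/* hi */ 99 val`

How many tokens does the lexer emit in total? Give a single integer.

Answer: 9

Derivation:
pos=0: enter COMMENT mode (saw '/*')
exit COMMENT mode (now at pos=15)
pos=16: emit SEMI ';'
pos=17: emit ID 'tmp' (now at pos=20)
pos=21: enter STRING mode
pos=21: emit STR "ok" (now at pos=25)
pos=26: emit ID 'val' (now at pos=29)
pos=30: emit ID 'tmp' (now at pos=33)
pos=33: enter STRING mode
pos=33: emit STR "yes" (now at pos=38)
pos=38: emit ID 'tmp' (now at pos=41)
pos=41: enter COMMENT mode (saw '/*')
exit COMMENT mode (now at pos=49)
pos=50: emit NUM '99' (now at pos=52)
pos=53: emit ID 'val' (now at pos=56)
DONE. 9 tokens: [SEMI, ID, STR, ID, ID, STR, ID, NUM, ID]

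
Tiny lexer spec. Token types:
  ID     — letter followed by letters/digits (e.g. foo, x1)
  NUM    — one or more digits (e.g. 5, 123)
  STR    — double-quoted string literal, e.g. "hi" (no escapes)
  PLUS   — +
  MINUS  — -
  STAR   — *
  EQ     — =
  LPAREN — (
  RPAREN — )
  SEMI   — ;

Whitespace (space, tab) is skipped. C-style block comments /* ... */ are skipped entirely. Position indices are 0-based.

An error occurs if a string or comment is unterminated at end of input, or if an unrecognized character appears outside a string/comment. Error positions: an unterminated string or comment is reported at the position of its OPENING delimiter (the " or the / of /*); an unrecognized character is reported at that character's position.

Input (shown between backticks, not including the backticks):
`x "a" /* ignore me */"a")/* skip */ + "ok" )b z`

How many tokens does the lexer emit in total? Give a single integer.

pos=0: emit ID 'x' (now at pos=1)
pos=2: enter STRING mode
pos=2: emit STR "a" (now at pos=5)
pos=6: enter COMMENT mode (saw '/*')
exit COMMENT mode (now at pos=21)
pos=21: enter STRING mode
pos=21: emit STR "a" (now at pos=24)
pos=24: emit RPAREN ')'
pos=25: enter COMMENT mode (saw '/*')
exit COMMENT mode (now at pos=35)
pos=36: emit PLUS '+'
pos=38: enter STRING mode
pos=38: emit STR "ok" (now at pos=42)
pos=43: emit RPAREN ')'
pos=44: emit ID 'b' (now at pos=45)
pos=46: emit ID 'z' (now at pos=47)
DONE. 9 tokens: [ID, STR, STR, RPAREN, PLUS, STR, RPAREN, ID, ID]

Answer: 9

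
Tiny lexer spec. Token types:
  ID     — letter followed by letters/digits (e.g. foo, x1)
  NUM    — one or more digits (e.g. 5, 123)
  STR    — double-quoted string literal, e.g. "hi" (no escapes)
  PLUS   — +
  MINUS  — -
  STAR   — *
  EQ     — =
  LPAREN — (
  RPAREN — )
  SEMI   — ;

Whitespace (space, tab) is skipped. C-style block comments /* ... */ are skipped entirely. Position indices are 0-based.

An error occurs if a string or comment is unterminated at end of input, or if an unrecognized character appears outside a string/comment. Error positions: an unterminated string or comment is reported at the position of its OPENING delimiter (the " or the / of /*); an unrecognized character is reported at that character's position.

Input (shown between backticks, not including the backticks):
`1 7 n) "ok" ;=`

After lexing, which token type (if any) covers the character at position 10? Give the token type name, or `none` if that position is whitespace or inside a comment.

Answer: STR

Derivation:
pos=0: emit NUM '1' (now at pos=1)
pos=2: emit NUM '7' (now at pos=3)
pos=4: emit ID 'n' (now at pos=5)
pos=5: emit RPAREN ')'
pos=7: enter STRING mode
pos=7: emit STR "ok" (now at pos=11)
pos=12: emit SEMI ';'
pos=13: emit EQ '='
DONE. 7 tokens: [NUM, NUM, ID, RPAREN, STR, SEMI, EQ]
Position 10: char is '"' -> STR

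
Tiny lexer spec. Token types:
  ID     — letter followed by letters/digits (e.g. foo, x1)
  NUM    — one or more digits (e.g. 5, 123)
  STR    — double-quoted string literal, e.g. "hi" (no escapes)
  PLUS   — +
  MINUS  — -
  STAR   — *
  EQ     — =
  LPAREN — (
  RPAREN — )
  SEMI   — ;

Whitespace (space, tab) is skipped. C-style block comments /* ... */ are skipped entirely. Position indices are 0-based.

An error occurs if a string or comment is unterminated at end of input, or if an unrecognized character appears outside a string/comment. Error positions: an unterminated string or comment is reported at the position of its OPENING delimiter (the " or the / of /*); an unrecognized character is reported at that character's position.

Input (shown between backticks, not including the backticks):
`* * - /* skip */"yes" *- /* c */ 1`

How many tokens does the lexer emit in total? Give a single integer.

pos=0: emit STAR '*'
pos=2: emit STAR '*'
pos=4: emit MINUS '-'
pos=6: enter COMMENT mode (saw '/*')
exit COMMENT mode (now at pos=16)
pos=16: enter STRING mode
pos=16: emit STR "yes" (now at pos=21)
pos=22: emit STAR '*'
pos=23: emit MINUS '-'
pos=25: enter COMMENT mode (saw '/*')
exit COMMENT mode (now at pos=32)
pos=33: emit NUM '1' (now at pos=34)
DONE. 7 tokens: [STAR, STAR, MINUS, STR, STAR, MINUS, NUM]

Answer: 7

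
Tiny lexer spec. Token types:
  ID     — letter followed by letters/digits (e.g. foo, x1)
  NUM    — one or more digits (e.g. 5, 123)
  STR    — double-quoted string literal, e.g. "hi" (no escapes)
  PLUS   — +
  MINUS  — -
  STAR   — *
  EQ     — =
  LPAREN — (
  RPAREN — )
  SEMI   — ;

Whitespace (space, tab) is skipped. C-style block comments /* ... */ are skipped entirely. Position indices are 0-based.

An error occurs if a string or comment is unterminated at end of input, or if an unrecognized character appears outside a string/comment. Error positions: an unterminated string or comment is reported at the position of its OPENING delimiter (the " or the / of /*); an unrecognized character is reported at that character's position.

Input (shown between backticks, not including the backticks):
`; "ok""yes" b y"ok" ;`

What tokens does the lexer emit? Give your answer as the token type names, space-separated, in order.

pos=0: emit SEMI ';'
pos=2: enter STRING mode
pos=2: emit STR "ok" (now at pos=6)
pos=6: enter STRING mode
pos=6: emit STR "yes" (now at pos=11)
pos=12: emit ID 'b' (now at pos=13)
pos=14: emit ID 'y' (now at pos=15)
pos=15: enter STRING mode
pos=15: emit STR "ok" (now at pos=19)
pos=20: emit SEMI ';'
DONE. 7 tokens: [SEMI, STR, STR, ID, ID, STR, SEMI]

Answer: SEMI STR STR ID ID STR SEMI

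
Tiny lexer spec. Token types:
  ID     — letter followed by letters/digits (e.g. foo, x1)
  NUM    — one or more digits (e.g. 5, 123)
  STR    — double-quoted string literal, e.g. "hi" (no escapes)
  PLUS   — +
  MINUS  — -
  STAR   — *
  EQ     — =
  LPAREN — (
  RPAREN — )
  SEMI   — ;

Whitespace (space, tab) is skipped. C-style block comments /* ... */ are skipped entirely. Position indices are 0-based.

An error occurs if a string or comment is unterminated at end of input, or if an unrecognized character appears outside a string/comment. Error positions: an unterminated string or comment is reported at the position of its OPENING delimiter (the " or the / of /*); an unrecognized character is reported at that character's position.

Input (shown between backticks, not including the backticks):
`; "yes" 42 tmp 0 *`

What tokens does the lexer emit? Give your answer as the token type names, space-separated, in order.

Answer: SEMI STR NUM ID NUM STAR

Derivation:
pos=0: emit SEMI ';'
pos=2: enter STRING mode
pos=2: emit STR "yes" (now at pos=7)
pos=8: emit NUM '42' (now at pos=10)
pos=11: emit ID 'tmp' (now at pos=14)
pos=15: emit NUM '0' (now at pos=16)
pos=17: emit STAR '*'
DONE. 6 tokens: [SEMI, STR, NUM, ID, NUM, STAR]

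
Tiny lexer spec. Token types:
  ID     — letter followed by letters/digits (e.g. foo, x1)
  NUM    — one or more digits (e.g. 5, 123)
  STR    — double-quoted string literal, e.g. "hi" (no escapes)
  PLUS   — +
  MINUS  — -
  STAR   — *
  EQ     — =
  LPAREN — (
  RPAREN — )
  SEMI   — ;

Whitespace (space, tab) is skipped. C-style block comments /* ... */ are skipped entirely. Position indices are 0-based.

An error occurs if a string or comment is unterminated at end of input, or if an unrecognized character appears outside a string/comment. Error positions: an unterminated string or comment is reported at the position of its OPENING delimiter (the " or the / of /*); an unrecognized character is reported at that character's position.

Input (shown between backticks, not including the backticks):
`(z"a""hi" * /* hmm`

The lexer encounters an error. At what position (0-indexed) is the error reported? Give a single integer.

Answer: 12

Derivation:
pos=0: emit LPAREN '('
pos=1: emit ID 'z' (now at pos=2)
pos=2: enter STRING mode
pos=2: emit STR "a" (now at pos=5)
pos=5: enter STRING mode
pos=5: emit STR "hi" (now at pos=9)
pos=10: emit STAR '*'
pos=12: enter COMMENT mode (saw '/*')
pos=12: ERROR — unterminated comment (reached EOF)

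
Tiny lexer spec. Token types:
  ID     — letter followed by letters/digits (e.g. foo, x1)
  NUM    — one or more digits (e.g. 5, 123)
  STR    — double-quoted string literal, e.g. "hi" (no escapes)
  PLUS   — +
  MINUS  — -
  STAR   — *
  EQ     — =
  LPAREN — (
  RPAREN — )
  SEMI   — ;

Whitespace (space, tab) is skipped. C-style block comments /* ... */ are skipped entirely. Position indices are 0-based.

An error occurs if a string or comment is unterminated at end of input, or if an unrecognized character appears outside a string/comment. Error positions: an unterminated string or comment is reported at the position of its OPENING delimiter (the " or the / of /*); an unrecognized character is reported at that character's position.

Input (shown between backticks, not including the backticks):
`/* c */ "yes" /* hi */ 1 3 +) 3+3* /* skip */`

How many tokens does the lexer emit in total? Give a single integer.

pos=0: enter COMMENT mode (saw '/*')
exit COMMENT mode (now at pos=7)
pos=8: enter STRING mode
pos=8: emit STR "yes" (now at pos=13)
pos=14: enter COMMENT mode (saw '/*')
exit COMMENT mode (now at pos=22)
pos=23: emit NUM '1' (now at pos=24)
pos=25: emit NUM '3' (now at pos=26)
pos=27: emit PLUS '+'
pos=28: emit RPAREN ')'
pos=30: emit NUM '3' (now at pos=31)
pos=31: emit PLUS '+'
pos=32: emit NUM '3' (now at pos=33)
pos=33: emit STAR '*'
pos=35: enter COMMENT mode (saw '/*')
exit COMMENT mode (now at pos=45)
DONE. 9 tokens: [STR, NUM, NUM, PLUS, RPAREN, NUM, PLUS, NUM, STAR]

Answer: 9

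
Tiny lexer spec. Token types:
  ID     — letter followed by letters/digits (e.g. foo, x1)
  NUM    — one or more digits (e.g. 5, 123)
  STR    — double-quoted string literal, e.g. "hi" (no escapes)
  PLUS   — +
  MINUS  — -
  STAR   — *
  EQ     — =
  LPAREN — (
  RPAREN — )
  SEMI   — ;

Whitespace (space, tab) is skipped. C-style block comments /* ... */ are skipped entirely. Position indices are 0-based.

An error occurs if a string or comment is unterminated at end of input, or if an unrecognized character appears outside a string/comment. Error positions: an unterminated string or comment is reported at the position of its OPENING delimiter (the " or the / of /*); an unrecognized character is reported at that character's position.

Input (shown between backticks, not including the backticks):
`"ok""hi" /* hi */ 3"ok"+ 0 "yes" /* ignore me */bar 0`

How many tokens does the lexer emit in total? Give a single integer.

Answer: 9

Derivation:
pos=0: enter STRING mode
pos=0: emit STR "ok" (now at pos=4)
pos=4: enter STRING mode
pos=4: emit STR "hi" (now at pos=8)
pos=9: enter COMMENT mode (saw '/*')
exit COMMENT mode (now at pos=17)
pos=18: emit NUM '3' (now at pos=19)
pos=19: enter STRING mode
pos=19: emit STR "ok" (now at pos=23)
pos=23: emit PLUS '+'
pos=25: emit NUM '0' (now at pos=26)
pos=27: enter STRING mode
pos=27: emit STR "yes" (now at pos=32)
pos=33: enter COMMENT mode (saw '/*')
exit COMMENT mode (now at pos=48)
pos=48: emit ID 'bar' (now at pos=51)
pos=52: emit NUM '0' (now at pos=53)
DONE. 9 tokens: [STR, STR, NUM, STR, PLUS, NUM, STR, ID, NUM]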